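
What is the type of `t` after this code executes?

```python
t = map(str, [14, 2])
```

map() returns a map iterator object

map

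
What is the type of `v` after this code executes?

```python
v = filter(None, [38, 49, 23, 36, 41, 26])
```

filter() returns a filter iterator object

filter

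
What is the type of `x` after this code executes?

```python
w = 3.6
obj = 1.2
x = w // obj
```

float // float returns float (floor division preserves float type)

float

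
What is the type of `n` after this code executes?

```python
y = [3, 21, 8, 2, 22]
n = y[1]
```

Indexing a list of ints returns int (y[1] = 21)

int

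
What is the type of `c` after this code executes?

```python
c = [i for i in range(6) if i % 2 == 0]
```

A list comprehension [...] produces a list

list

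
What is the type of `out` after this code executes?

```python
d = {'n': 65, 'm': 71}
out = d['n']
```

Accessing dict[str, int] with key 'n' returns int value 65

int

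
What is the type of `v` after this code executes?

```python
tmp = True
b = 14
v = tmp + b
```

bool + int returns int (True is 1, so 1 + 14 = 15)

int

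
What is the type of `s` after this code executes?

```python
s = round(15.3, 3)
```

round() with ndigits arg returns float

float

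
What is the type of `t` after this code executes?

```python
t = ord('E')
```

ord() returns int (Unicode code point)

int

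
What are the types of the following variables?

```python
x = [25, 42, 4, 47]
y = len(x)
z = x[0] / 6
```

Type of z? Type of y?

int / int returns float; len() returns int

float, int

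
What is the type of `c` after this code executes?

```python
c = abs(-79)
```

abs() of int returns int

int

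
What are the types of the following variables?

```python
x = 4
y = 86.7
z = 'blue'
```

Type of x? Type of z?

x is int; z is str

int, str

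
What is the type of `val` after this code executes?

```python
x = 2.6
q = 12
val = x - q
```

float - int returns float (2.6 - 12 = -9.4)

float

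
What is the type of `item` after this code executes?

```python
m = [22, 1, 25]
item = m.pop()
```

list.pop() returns the popped element (int here)

int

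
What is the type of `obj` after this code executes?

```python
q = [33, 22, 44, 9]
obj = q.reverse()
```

list.reverse() returns None

NoneType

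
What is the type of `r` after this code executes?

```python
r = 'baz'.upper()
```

str.upper() returns str

str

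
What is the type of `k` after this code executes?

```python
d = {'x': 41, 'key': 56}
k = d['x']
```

Accessing dict[str, int] with key 'x' returns int value 41

int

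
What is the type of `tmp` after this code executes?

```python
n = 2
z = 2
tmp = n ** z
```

int ** positive int returns int (2 ** 2 = 4)

int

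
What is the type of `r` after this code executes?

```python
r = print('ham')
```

print() returns None

NoneType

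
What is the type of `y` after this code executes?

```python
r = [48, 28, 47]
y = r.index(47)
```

list.index() returns int

int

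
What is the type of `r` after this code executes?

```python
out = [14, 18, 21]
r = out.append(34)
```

list.append() returns None (mutates in place)

NoneType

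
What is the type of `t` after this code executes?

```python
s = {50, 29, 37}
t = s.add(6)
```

set.add() returns None (mutates in place)

NoneType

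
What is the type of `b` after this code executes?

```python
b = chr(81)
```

chr() returns str (single character)

str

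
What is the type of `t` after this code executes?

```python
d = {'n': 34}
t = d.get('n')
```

dict.get() returns the value (int) when key is found

int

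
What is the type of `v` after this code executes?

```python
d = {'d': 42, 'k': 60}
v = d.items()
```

dict.items() returns a dict_items view

dict_items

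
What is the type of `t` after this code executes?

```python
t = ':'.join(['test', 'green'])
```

str.join() returns str

str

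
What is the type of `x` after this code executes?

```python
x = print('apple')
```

print() returns None

NoneType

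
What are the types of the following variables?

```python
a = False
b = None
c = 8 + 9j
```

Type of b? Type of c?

b is NoneType; c is complex

NoneType, complex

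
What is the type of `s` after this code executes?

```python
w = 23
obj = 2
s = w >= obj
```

Comparison operators return bool

bool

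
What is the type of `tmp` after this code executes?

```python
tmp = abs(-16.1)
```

abs() of float returns float

float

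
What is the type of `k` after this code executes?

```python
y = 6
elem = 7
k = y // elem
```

int // int returns int (6 // 7 = 0)

int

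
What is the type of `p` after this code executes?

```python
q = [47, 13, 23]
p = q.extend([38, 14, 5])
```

list.extend() returns None

NoneType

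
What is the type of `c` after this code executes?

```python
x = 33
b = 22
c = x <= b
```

Comparison operators return bool

bool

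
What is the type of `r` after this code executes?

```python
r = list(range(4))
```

list(range(...)) returns list

list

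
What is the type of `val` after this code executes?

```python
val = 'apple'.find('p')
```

str.find() returns int (index, or -1)

int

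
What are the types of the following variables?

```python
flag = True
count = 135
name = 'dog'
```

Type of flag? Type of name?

flag is bool; name is str

bool, str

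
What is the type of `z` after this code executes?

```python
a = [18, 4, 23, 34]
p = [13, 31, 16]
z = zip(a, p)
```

zip() returns a zip iterator object

zip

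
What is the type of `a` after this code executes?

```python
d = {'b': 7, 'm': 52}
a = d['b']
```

Accessing dict[str, int] with key 'b' returns int value 7

int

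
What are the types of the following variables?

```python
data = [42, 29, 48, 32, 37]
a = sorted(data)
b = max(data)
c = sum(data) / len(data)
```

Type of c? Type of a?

int / int returns float; sorted() returns list

float, list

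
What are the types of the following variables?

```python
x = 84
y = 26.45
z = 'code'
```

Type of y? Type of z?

y is float; z is str

float, str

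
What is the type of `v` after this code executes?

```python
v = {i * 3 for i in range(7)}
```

A set comprehension {expr for x in iterable} produces a set

set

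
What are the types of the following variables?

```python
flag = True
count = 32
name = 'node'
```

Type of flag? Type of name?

flag is bool; name is str

bool, str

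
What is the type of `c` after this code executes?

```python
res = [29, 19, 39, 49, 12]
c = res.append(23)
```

list.append() returns None (mutates in place)

NoneType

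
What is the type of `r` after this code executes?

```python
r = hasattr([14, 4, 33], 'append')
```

hasattr() returns bool

bool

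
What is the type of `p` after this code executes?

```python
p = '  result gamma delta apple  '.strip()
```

str.strip() returns str

str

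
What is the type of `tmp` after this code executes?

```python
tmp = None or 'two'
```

'or' with None returns the other value ('two', str)

str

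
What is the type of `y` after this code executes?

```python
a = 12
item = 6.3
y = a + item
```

int + float returns float (12 + 6.3 = 18.3)

float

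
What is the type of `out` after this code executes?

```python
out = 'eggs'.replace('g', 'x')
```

str.replace() returns str

str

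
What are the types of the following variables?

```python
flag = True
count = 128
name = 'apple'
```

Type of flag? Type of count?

flag is bool; count is int

bool, int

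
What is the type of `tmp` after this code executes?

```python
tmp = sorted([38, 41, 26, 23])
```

sorted() always returns list

list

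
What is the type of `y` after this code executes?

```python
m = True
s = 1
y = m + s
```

bool + int returns int (True is 1, so 1 + 1 = 2)

int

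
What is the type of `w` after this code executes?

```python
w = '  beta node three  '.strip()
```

str.strip() returns str

str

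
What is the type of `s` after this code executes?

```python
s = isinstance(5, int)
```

isinstance() returns bool

bool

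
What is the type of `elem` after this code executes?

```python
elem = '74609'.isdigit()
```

str.isdigit() returns bool

bool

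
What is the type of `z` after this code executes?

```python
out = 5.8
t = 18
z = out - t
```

float - int returns float (5.8 - 18 = -12.2)

float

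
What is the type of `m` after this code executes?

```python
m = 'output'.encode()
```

str.encode() returns bytes

bytes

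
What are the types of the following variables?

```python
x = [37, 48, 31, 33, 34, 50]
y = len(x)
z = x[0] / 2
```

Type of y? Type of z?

len() returns int; int / int returns float

int, float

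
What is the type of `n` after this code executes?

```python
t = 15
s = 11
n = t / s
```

int / int always returns float in Python 3 (15 / 11 = 1.36364)

float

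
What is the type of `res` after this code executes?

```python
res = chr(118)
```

chr() returns str (single character)

str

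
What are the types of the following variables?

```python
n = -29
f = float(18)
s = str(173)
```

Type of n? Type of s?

n is int; s is str

int, str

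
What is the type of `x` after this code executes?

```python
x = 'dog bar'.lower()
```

str.lower() returns str

str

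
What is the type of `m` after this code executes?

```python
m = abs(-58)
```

abs() of int returns int

int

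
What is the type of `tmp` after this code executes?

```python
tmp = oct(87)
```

oct() returns str representation

str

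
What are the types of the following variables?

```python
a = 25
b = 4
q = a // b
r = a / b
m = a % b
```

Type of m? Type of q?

int % int returns int; int // int returns int

int, int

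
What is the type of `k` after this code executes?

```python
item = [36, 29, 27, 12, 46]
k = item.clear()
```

list.clear() returns None

NoneType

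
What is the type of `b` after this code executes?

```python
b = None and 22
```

'and' returns first falsy value (None)

NoneType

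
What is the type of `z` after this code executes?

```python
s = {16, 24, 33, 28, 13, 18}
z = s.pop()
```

Popping from a set of ints returns int

int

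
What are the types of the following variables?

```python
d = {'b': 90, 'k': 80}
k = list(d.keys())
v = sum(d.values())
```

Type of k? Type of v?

list(...) returns list; sum of int values returns int

list, int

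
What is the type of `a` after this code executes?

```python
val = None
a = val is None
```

'is' comparison returns bool

bool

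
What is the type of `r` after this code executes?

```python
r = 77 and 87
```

'and' returns the last value when all truthy (87, which is int)

int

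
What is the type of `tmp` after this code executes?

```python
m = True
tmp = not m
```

'not' always returns bool

bool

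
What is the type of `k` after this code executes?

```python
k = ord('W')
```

ord() returns int (Unicode code point)

int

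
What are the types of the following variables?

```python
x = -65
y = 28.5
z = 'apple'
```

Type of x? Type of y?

x is int; y is float

int, float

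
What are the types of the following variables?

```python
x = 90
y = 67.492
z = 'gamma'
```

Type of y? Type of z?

y is float; z is str

float, str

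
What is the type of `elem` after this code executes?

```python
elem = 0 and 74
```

'and' returns the first falsy value (0, which is int)

int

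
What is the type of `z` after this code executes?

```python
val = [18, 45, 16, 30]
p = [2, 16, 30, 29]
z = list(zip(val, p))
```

list(zip(...)) returns a list of tuples

list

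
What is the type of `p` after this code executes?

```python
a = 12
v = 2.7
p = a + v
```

int + float returns float (12 + 2.7 = 14.7)

float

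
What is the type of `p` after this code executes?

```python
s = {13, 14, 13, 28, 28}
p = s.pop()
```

Popping from a set of ints returns int

int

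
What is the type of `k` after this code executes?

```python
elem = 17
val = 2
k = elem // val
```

int // int returns int (17 // 2 = 8)

int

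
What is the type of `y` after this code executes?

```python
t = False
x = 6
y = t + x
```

bool + int returns int (False is 0, so 0 + 6 = 6)

int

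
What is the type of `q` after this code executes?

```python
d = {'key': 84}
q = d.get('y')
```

dict.get() returns None when key 'y' is not found and no default given

NoneType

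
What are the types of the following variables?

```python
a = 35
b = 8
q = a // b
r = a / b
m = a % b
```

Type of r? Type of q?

int / int returns float; int // int returns int

float, int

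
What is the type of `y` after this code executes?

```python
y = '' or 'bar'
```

'or' returns first truthy value ('bar', which is str)

str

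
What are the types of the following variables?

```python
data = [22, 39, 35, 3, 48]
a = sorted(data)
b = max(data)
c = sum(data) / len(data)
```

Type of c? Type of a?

int / int returns float; sorted() returns list

float, list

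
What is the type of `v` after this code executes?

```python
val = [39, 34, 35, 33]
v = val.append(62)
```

list.append() returns None (mutates in place)

NoneType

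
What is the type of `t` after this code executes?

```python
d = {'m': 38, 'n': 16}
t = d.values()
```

.values() returns a dict_values view object

dict_values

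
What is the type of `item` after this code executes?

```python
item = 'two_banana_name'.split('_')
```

str.split() returns list

list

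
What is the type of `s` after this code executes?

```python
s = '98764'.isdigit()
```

str.isdigit() returns bool

bool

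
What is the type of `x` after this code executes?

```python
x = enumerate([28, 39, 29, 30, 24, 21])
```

enumerate() returns an enumerate iterator object

enumerate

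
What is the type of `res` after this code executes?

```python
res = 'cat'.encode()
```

str.encode() returns bytes

bytes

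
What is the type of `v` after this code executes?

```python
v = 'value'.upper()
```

str.upper() returns str

str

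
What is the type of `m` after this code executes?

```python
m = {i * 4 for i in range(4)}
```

A set comprehension {expr for x in iterable} produces a set

set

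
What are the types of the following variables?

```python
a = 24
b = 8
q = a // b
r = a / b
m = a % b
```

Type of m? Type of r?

int % int returns int; int / int returns float

int, float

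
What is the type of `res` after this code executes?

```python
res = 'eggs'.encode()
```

str.encode() returns bytes

bytes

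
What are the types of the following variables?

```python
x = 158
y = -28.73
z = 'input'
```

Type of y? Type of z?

y is float; z is str

float, str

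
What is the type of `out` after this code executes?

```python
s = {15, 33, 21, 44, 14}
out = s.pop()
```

Popping from a set of ints returns int

int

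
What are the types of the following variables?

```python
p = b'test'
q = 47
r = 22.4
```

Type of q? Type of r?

q is int; r is float

int, float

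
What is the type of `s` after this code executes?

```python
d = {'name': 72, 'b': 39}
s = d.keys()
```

.keys() returns a dict_keys view object

dict_keys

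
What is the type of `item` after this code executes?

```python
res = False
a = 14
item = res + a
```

bool + int returns int (False is 0, so 0 + 14 = 14)

int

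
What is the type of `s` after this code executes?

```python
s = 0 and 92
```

'and' returns the first falsy value (0, which is int)

int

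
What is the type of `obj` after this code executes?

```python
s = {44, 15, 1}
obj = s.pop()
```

Popping from a set of ints returns int

int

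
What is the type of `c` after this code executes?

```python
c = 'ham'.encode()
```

str.encode() returns bytes

bytes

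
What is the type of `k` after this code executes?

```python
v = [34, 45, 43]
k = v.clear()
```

list.clear() returns None

NoneType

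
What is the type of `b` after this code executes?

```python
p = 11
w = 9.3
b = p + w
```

int + float returns float (11 + 9.3 = 20.3)

float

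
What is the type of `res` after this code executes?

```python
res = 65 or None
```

'or' returns first truthy value (65, int)

int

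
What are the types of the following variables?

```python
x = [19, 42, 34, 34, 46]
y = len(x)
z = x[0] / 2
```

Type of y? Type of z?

len() returns int; int / int returns float

int, float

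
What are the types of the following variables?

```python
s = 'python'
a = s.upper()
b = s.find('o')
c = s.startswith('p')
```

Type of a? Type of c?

str.upper() returns str; str.startswith() returns bool

str, bool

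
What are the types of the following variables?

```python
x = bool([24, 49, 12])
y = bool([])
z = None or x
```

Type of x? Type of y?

bool() returns bool; bool() returns bool

bool, bool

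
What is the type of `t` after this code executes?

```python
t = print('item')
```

print() returns None

NoneType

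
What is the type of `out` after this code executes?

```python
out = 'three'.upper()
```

str.upper() returns str

str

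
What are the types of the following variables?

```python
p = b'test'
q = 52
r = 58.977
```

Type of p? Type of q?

p is bytes; q is int

bytes, int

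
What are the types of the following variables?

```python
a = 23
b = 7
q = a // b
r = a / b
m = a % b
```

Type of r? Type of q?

int / int returns float; int // int returns int

float, int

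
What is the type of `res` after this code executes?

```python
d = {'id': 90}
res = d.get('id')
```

dict.get() returns the value (int) when key is found

int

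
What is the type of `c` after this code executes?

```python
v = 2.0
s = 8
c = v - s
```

float - int returns float (2.0 - 8 = -6.0)

float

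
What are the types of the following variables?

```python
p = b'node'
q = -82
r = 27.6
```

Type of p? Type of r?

p is bytes; r is float

bytes, float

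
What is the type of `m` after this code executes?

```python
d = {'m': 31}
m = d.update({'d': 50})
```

dict.update() returns None

NoneType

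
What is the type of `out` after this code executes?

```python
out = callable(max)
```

callable() returns bool

bool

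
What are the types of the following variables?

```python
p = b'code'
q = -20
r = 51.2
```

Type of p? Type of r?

p is bytes; r is float

bytes, float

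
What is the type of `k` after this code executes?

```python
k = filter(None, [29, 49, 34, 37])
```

filter() returns a filter iterator object

filter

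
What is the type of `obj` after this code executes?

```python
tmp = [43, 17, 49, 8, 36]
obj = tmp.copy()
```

list.copy() returns list

list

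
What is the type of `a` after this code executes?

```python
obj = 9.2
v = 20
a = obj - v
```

float - int returns float (9.2 - 20 = -10.8)

float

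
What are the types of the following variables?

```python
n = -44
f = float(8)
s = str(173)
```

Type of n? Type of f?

n is int; f is float

int, float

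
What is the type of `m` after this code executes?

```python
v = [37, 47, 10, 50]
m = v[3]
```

Indexing a list of ints returns int (v[3] = 50)

int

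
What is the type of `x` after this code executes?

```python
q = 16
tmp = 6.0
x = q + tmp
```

int + float returns float (16 + 6.0 = 22.0)

float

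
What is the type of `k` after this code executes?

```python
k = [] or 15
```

'or' returns first truthy value (15, which is int)

int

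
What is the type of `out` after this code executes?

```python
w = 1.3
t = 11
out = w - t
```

float - int returns float (1.3 - 11 = -9.7)

float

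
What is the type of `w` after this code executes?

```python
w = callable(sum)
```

callable() returns bool

bool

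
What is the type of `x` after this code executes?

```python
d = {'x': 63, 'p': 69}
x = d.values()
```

.values() returns a dict_values view object

dict_values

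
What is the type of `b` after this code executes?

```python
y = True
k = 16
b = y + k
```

bool + int returns int (True is 1, so 1 + 16 = 17)

int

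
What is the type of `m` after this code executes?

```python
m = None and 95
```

'and' returns first falsy value (None)

NoneType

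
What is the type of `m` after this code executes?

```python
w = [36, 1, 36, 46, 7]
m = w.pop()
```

list.pop() returns the popped element (int here)

int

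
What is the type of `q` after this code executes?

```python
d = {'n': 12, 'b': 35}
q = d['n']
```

Accessing dict[str, int] with key 'n' returns int value 12

int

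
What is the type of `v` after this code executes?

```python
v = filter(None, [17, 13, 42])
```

filter() returns a filter iterator object

filter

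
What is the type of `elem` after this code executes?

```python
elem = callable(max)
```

callable() returns bool

bool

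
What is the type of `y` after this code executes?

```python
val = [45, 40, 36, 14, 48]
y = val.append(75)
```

list.append() returns None (mutates in place)

NoneType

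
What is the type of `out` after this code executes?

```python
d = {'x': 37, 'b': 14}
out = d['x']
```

Accessing dict[str, int] with key 'x' returns int value 37

int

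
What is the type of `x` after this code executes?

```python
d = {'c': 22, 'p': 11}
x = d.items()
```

dict.items() returns a dict_items view

dict_items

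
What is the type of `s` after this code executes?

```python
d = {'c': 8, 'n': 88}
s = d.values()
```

.values() returns a dict_values view object

dict_values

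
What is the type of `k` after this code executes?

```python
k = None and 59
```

'and' returns first falsy value (None)

NoneType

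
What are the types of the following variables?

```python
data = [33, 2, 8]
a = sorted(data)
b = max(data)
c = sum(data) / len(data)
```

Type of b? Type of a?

max of ints returns int; sorted() returns list

int, list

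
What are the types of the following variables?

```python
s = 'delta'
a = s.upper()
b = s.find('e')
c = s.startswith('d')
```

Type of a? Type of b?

str.upper() returns str; str.find() returns int

str, int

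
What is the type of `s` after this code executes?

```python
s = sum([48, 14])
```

sum() of ints returns int

int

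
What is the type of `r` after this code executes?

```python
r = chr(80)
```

chr() returns str (single character)

str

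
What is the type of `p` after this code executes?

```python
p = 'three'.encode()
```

str.encode() returns bytes

bytes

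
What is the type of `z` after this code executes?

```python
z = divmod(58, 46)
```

divmod() returns a tuple (quotient, remainder)

tuple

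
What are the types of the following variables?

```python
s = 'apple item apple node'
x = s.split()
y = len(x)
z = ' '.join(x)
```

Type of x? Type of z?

str.split() returns list; str.join() returns str

list, str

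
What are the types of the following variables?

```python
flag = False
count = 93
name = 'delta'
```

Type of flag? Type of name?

flag is bool; name is str

bool, str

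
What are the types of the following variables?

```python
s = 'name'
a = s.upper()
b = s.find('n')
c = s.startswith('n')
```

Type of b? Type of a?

str.find() returns int; str.upper() returns str

int, str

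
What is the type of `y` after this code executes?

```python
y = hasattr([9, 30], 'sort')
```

hasattr() returns bool

bool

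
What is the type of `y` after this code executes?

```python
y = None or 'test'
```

'or' with None returns the other value ('test', str)

str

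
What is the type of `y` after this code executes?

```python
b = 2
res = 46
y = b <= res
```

Comparison operators return bool

bool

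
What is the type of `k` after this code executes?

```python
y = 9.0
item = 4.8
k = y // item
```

float // float returns float (floor division preserves float type)

float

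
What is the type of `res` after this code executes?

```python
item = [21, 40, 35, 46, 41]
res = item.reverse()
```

list.reverse() returns None

NoneType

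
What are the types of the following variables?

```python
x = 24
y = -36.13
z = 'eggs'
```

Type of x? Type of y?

x is int; y is float

int, float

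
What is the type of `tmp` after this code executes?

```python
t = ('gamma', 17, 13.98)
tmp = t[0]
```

Index 0 of tuple is 'gamma' which is str

str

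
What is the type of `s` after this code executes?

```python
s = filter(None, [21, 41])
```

filter() returns a filter iterator object

filter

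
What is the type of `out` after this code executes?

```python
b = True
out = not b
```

'not' always returns bool

bool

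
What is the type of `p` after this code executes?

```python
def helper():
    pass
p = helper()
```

A function with no return statement returns None

NoneType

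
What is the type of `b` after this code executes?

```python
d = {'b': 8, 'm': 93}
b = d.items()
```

dict.items() returns a dict_items view

dict_items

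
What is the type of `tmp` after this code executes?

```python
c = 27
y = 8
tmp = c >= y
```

Comparison operators return bool

bool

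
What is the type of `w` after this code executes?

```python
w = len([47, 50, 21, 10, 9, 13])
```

len() always returns int

int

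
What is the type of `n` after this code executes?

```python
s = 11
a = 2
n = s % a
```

int % int returns int (11 % 2 = 1)

int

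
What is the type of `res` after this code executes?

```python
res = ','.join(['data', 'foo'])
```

str.join() returns str

str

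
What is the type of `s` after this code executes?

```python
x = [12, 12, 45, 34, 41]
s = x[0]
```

Indexing a list of ints returns int (x[0] = 12)

int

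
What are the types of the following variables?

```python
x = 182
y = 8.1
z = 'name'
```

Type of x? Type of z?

x is int; z is str

int, str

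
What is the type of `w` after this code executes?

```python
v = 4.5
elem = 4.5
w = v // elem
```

float // float returns float (floor division preserves float type)

float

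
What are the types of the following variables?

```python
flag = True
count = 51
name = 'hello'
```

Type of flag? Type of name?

flag is bool; name is str

bool, str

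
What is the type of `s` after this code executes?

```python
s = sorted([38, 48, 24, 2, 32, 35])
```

sorted() always returns list

list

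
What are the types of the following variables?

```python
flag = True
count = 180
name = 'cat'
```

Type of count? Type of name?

count is int; name is str

int, str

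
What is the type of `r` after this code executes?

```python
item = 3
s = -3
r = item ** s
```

int ** negative int returns float

float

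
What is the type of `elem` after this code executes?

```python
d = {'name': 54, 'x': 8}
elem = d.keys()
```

.keys() returns a dict_keys view object

dict_keys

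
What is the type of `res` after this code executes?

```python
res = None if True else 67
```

Ternary: condition is True, if branch (None) taken → NoneType

NoneType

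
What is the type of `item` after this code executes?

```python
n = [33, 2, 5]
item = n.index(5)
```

list.index() returns int

int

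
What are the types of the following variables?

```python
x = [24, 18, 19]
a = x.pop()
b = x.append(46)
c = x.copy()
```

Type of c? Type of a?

list.copy() returns list; list.pop() returns the element (int)

list, int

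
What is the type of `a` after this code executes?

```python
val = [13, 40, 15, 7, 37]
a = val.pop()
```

list.pop() returns the popped element (int here)

int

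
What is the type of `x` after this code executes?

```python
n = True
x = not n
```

'not' always returns bool

bool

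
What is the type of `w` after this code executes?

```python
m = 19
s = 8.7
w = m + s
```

int + float returns float (19 + 8.7 = 27.7)

float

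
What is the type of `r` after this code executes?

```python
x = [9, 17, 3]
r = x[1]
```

Indexing a list of ints returns int (x[1] = 17)

int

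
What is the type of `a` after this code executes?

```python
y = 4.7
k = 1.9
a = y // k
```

float // float returns float (floor division preserves float type)

float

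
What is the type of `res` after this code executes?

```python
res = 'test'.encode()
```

str.encode() returns bytes

bytes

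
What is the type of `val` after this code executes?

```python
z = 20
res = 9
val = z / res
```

int / int always returns float in Python 3 (20 / 9 = 2.22222)

float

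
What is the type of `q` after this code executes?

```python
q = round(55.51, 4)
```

round() with ndigits arg returns float

float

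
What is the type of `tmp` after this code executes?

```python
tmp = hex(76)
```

hex() returns str representation

str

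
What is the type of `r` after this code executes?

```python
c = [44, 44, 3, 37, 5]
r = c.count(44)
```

list.count() returns int

int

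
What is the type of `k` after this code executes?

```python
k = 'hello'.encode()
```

str.encode() returns bytes

bytes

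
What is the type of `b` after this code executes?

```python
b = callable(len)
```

callable() returns bool

bool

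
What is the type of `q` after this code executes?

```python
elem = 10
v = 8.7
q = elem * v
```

int * float returns float (10 * 8.7 = 87.0)

float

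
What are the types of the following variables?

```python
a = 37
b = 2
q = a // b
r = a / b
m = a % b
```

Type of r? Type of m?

int / int returns float; int % int returns int

float, int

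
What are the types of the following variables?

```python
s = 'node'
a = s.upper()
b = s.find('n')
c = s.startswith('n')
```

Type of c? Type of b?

str.startswith() returns bool; str.find() returns int

bool, int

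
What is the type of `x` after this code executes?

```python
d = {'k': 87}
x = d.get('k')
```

dict.get() returns the value (int) when key is found

int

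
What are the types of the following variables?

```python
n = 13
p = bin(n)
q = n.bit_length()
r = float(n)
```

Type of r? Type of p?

float() returns float; bin() returns str

float, str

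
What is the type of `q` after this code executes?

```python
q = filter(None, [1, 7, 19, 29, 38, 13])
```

filter() returns a filter iterator object

filter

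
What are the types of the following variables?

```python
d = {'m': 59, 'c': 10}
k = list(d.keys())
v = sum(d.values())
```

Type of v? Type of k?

sum of int values returns int; list(...) returns list

int, list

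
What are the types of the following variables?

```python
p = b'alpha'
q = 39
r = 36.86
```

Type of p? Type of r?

p is bytes; r is float

bytes, float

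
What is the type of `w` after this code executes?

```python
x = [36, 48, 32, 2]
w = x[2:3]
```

Slicing a list always returns a list

list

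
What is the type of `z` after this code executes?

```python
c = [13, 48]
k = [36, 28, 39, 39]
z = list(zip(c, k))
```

list(zip(...)) returns a list of tuples

list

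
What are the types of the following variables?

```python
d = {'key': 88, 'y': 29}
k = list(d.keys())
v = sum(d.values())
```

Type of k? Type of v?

list(...) returns list; sum of int values returns int

list, int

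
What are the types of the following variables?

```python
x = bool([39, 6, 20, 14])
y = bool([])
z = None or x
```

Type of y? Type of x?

bool() returns bool; bool() returns bool

bool, bool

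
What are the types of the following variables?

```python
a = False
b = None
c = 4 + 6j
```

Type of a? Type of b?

a is bool; b is NoneType

bool, NoneType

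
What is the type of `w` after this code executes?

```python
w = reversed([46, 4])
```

reversed() on a list returns a list_reverseiterator

list_reverseiterator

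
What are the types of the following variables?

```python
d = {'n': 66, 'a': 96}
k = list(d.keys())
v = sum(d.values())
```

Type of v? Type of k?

sum of int values returns int; list(...) returns list

int, list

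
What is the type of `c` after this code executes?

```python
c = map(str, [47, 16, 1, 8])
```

map() returns a map iterator object

map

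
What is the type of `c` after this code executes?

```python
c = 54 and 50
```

'and' returns the last value when all truthy (50, which is int)

int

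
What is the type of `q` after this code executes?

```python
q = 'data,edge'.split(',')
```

str.split() returns list

list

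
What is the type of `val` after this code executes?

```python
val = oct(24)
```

oct() returns str representation

str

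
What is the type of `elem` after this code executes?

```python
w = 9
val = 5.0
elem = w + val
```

int + float returns float (9 + 5.0 = 14.0)

float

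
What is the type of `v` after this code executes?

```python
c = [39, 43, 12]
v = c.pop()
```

list.pop() returns the popped element (int here)

int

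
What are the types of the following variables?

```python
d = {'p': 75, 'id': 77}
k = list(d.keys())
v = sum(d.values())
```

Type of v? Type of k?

sum of int values returns int; list(...) returns list

int, list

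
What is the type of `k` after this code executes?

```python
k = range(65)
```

range() returns a range object

range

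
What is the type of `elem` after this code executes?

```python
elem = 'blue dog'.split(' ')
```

str.split() returns list

list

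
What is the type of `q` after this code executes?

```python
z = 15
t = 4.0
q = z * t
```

int * float returns float (15 * 4.0 = 60.0)

float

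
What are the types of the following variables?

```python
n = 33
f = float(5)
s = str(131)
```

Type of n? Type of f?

n is int; f is float

int, float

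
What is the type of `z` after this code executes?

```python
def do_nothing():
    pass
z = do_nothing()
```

A function with no return statement returns None

NoneType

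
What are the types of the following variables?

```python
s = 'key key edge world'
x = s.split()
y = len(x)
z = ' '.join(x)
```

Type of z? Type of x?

str.join() returns str; str.split() returns list

str, list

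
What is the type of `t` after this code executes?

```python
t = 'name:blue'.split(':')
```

str.split() returns list

list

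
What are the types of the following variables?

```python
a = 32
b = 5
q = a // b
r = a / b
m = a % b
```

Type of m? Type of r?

int % int returns int; int / int returns float

int, float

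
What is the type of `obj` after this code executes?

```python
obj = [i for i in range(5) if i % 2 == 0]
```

A list comprehension [...] produces a list

list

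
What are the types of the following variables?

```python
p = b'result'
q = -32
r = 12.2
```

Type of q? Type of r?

q is int; r is float

int, float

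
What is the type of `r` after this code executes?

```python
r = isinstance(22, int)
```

isinstance() returns bool

bool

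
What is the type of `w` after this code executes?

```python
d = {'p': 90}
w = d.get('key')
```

dict.get() returns None when key 'key' is not found and no default given

NoneType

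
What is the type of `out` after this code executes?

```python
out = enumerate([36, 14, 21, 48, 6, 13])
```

enumerate() returns an enumerate iterator object

enumerate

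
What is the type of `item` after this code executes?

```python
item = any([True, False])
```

any() returns bool

bool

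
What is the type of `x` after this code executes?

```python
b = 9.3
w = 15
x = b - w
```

float - int returns float (9.3 - 15 = -5.7)

float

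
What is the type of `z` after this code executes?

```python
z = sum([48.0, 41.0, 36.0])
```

sum() of floats returns float

float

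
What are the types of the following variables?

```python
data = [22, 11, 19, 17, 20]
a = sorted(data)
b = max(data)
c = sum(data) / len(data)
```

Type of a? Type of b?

sorted() returns list; max of ints returns int

list, int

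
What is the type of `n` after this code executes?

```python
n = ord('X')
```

ord() returns int (Unicode code point)

int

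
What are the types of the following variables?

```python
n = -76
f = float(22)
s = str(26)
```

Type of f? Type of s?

f is float; s is str

float, str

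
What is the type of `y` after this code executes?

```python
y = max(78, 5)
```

max() of ints returns int

int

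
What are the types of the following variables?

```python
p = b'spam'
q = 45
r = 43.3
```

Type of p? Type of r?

p is bytes; r is float

bytes, float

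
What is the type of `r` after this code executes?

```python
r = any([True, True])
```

any() returns bool

bool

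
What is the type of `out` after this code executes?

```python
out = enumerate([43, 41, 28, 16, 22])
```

enumerate() returns an enumerate iterator object

enumerate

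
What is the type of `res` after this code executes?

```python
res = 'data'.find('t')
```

str.find() returns int (index, or -1)

int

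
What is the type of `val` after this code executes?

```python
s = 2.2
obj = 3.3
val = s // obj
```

float // float returns float (floor division preserves float type)

float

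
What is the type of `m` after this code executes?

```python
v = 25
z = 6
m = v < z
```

Comparison operators return bool

bool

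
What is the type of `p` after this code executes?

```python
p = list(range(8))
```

list(range(...)) returns list

list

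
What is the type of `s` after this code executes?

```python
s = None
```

None has type NoneType

NoneType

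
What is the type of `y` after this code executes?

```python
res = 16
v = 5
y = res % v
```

int % int returns int (16 % 5 = 1)

int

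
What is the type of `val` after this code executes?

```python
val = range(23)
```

range() returns a range object

range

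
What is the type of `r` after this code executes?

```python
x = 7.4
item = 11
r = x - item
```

float - int returns float (7.4 - 11 = -3.6)

float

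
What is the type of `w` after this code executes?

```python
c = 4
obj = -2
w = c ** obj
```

int ** negative int returns float

float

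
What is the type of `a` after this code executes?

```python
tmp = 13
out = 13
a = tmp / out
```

int / int always returns float in Python 3 (13 / 13 = 1)

float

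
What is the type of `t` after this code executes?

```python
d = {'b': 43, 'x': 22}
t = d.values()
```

.values() returns a dict_values view object

dict_values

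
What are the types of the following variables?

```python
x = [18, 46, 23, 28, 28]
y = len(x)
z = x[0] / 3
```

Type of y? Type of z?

len() returns int; int / int returns float

int, float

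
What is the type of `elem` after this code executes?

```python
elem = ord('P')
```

ord() returns int (Unicode code point)

int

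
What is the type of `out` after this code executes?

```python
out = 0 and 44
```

'and' returns the first falsy value (0, which is int)

int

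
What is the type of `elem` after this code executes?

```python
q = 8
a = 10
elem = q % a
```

int % int returns int (8 % 10 = 8)

int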